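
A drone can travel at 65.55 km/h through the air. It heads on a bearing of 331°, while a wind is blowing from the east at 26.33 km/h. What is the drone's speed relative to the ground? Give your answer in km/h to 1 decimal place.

Taking east as x and north as y: velocity relative to the air = (-31.779, 57.331) km/h; the air relative to ground = (-26.330, 0.000) km/h.
Velocity relative to ground = (-31.779, 57.331) + (-26.330, 0.000) = (-58.109, 57.331) km/h.
Speed = |(-58.109, 57.331)| = 81.631 km/h.

81.6 km/h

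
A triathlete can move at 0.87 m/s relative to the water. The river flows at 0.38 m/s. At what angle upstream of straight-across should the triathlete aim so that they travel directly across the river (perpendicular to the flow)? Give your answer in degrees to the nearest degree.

To cancel the current, the upstream component of the triathlete's velocity must equal the flow: 0.87 sin θ = 0.38.
sin θ = 0.38 / 0.87 = 0.4368.
θ = arcsin(0.4368) = 25.899°.

26°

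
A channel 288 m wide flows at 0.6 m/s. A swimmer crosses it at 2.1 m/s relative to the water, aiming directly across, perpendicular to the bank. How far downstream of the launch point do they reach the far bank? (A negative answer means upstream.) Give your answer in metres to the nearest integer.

82 m

Perpendicular speed = 2.100 m/s; crossing time = 288 / 2.100 = 137.143 s.
Net downstream speed = 0.600 m/s.
Drift = 0.600 × 137.143 = 82.286 m (downstream).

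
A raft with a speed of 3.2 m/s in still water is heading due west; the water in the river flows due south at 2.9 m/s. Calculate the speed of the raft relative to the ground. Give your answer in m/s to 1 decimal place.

Taking east as x and north as y: velocity relative to the water = (-3.200, 0.000) m/s; the water relative to ground = (0.000, -2.900) m/s.
Velocity relative to ground = (-3.200, 0.000) + (0.000, -2.900) = (-3.200, -2.900) m/s.
Speed = |(-3.200, -2.900)| = 4.319 m/s.

4.3 m/s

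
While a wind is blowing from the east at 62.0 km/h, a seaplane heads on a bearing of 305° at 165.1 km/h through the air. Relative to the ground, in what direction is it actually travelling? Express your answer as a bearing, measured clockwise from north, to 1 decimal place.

Taking east as x and north as y: velocity relative to the air = (-135.242, 94.697) km/h; the air relative to ground = (-62.000, 0.000) km/h.
Velocity relative to ground = (-135.242, 94.697) + (-62.000, 0.000) = (-197.242, 94.697) km/h.
Bearing = atan2(-197.24, 94.70) = 295.65° clockwise from north.

295.6°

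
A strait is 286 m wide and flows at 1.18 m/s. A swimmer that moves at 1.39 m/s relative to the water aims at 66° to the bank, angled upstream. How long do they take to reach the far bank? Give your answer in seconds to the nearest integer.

The component of the swimmer's velocity perpendicular to the bank is 1.39 × sin 66° = 1.270 m/s.
The current is parallel to the bank, so it does not affect the crossing time.
Time = 286 / 1.270 = 225.227 s.

225 s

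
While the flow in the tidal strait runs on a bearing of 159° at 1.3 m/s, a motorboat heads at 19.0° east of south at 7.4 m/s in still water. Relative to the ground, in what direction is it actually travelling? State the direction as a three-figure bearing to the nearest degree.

161°

Taking east as x and north as y: velocity relative to the water = (2.409, -6.997) m/s; the water relative to ground = (0.466, -1.214) m/s.
Velocity relative to ground = (2.409, -6.997) + (0.466, -1.214) = (2.875, -8.210) m/s.
Bearing = atan2(2.88, -8.21) = 160.70° clockwise from north.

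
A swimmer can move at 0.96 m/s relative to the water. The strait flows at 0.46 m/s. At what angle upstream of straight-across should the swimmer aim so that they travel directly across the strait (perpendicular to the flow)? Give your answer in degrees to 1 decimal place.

28.6°

To cancel the current, the upstream component of the swimmer's velocity must equal the flow: 0.96 sin θ = 0.46.
sin θ = 0.46 / 0.96 = 0.4792.
θ = arcsin(0.4792) = 28.631°.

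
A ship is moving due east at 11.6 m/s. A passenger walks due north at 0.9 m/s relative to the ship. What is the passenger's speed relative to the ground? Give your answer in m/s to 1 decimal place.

11.6 m/s

Taking east as x and north as y: ship velocity = (11.600, 0.000) m/s; passenger velocity relative to ship = (0.000, 0.900) m/s.
Velocity relative to ground = (11.600, 0.000) + (0.000, 0.900) = (11.600, 0.900) m/s.
Speed = |(11.600, 0.900)| = 11.635 m/s.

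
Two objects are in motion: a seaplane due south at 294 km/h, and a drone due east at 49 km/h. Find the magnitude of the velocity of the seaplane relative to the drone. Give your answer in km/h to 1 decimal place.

298.1 km/h

Taking east as x and north as y: seaplane velocity = (0.000, -294.000) km/h; drone velocity = (49.000, 0.000) km/h.
Velocity of seaplane relative to drone = (0.000, -294.000) − (49.000, 0.000) = (-49.000, -294.000) km/h.
Magnitude = |(-49.000, -294.000)| = 298.055 km/h.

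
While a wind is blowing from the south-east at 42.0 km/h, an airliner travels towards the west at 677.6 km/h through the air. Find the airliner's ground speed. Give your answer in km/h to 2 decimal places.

Taking east as x and north as y: velocity relative to the air = (-677.600, 0.000) km/h; the air relative to ground = (-29.698, 29.698) km/h.
Velocity relative to ground = (-677.600, 0.000) + (-29.698, 29.698) = (-707.298, 29.698) km/h.
Speed = |(-707.298, 29.698)| = 707.922 km/h.

707.92 km/h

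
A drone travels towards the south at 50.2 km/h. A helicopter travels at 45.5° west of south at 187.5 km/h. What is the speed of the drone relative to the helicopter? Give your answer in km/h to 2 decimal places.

156.47 km/h

Taking east as x and north as y: drone velocity = (0.000, -50.200) km/h; helicopter velocity = (-133.734, -131.420) km/h.
Velocity of drone relative to helicopter = (0.000, -50.200) − (-133.734, -131.420) = (133.734, 81.220) km/h.
Magnitude = |(133.734, 81.220)| = 156.466 km/h.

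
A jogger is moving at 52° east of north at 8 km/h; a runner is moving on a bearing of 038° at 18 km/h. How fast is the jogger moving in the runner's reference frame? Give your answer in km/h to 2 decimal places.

Taking east as x and north as y: jogger velocity = (6.304, 4.925) km/h; runner velocity = (11.082, 14.184) km/h.
Velocity of jogger relative to runner = (6.304, 4.925) − (11.082, 14.184) = (-4.778, -9.259) km/h.
Magnitude = |(-4.778, -9.259)| = 10.419 km/h.

10.42 km/h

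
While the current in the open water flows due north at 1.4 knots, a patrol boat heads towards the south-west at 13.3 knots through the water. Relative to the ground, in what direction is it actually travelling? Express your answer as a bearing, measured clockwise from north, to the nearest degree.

230°

Taking east as x and north as y: velocity relative to the water = (-9.405, -9.405) knots; the water relative to ground = (0.000, 1.400) knots.
Velocity relative to ground = (-9.405, -9.405) + (0.000, 1.400) = (-9.405, -8.005) knots.
Bearing = atan2(-9.40, -8.00) = 229.60° clockwise from north.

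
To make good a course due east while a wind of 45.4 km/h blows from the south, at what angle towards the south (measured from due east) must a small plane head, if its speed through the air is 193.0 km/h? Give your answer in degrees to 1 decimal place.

The wind pushes perpendicular to the desired track; the heading must have a component into the wind equal to 45.4 km/h: 193.0 sin θ = 45.4.
sin θ = 0.2352, so θ = 13.605°.

13.6°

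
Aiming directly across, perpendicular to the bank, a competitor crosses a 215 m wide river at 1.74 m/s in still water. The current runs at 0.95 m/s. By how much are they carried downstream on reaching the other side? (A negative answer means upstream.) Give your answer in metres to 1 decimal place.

117.4 m

Perpendicular speed = 1.740 m/s; crossing time = 215 / 1.740 = 123.563 s.
Net downstream speed = 0.950 m/s.
Drift = 0.950 × 123.563 = 117.385 m (downstream).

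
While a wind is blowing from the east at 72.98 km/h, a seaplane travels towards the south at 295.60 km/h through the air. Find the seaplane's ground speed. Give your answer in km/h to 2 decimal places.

304.48 km/h

Taking east as x and north as y: velocity relative to the air = (0.000, -295.600) km/h; the air relative to ground = (-72.980, 0.000) km/h.
Velocity relative to ground = (0.000, -295.600) + (-72.980, 0.000) = (-72.980, -295.600) km/h.
Speed = |(-72.980, -295.600)| = 304.476 km/h.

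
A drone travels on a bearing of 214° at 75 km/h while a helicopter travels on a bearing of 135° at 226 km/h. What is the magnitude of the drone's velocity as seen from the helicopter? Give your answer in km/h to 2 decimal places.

224.13 km/h

Taking east as x and north as y: drone velocity = (-41.939, -62.178) km/h; helicopter velocity = (159.806, -159.806) km/h.
Velocity of drone relative to helicopter = (-41.939, -62.178) − (159.806, -159.806) = (-201.746, 97.628) km/h.
Magnitude = |(-201.746, 97.628)| = 224.126 km/h.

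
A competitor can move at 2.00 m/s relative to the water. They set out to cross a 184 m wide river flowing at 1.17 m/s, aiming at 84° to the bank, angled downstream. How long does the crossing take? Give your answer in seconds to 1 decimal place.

92.5 s

The component of the competitor's velocity perpendicular to the bank is 2.00 × sin 84° = 1.989 m/s.
The current is parallel to the bank, so it does not affect the crossing time.
Time = 184 / 1.989 = 92.507 s.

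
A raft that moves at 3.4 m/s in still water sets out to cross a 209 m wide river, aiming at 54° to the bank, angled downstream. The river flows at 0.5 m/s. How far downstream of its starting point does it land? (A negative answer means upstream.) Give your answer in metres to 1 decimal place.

Perpendicular speed = 2.751 m/s; crossing time = 209 / 2.751 = 75.982 s.
Net downstream speed = 2.498 m/s.
Drift = 2.498 × 75.982 = 189.838 m (downstream).

189.8 m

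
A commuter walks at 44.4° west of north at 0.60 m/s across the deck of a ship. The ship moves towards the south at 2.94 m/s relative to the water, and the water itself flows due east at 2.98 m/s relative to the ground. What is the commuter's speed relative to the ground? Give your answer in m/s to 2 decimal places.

In east/north components (m/s): commuter relative to ship = (-0.420, 0.429); ship relative to water = (0.000, -2.940); water relative to ground = (2.980, 0.000).
Sum = (2.560, -2.511) m/s.
Speed = |(2.560, -2.511)| = 3.586 m/s.

3.59 m/s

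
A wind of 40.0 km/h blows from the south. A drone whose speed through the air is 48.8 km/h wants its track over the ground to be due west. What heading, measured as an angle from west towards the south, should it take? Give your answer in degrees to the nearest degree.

55°

The wind pushes perpendicular to the desired track; the heading must have a component into the wind equal to 40.0 km/h: 48.8 sin θ = 40.0.
sin θ = 0.8197, so θ = 55.052°.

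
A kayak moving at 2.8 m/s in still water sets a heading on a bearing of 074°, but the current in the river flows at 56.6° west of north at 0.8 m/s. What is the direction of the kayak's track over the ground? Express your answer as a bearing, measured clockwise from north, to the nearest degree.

Taking east as x and north as y: velocity relative to the water = (2.692, 0.772) m/s; the water relative to ground = (-0.668, 0.440) m/s.
Velocity relative to ground = (2.692, 0.772) + (-0.668, 0.440) = (2.024, 1.212) m/s.
Bearing = atan2(2.02, 1.21) = 59.08° clockwise from north.

059°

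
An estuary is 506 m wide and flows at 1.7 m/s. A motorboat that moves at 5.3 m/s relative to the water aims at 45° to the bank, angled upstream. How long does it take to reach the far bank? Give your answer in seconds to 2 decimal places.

The component of the motorboat's velocity perpendicular to the bank is 5.3 × sin 45° = 3.748 m/s.
The flow acts along the bank and has no component across it.
Time = 506 / 3.748 = 135.017 s.

135.02 s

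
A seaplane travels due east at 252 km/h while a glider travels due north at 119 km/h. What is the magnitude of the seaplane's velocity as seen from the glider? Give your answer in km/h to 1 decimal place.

278.7 km/h

Taking east as x and north as y: seaplane velocity = (252.000, 0.000) km/h; glider velocity = (0.000, 119.000) km/h.
Velocity of seaplane relative to glider = (252.000, 0.000) − (0.000, 119.000) = (252.000, -119.000) km/h.
Magnitude = |(252.000, -119.000)| = 278.684 km/h.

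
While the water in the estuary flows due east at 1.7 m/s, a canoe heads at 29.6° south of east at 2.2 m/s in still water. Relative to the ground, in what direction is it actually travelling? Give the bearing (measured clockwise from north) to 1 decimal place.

106.7°

Taking east as x and north as y: velocity relative to the water = (1.913, -1.087) m/s; the water relative to ground = (1.700, 0.000) m/s.
Velocity relative to ground = (1.913, -1.087) + (1.700, 0.000) = (3.613, -1.087) m/s.
Bearing = atan2(3.61, -1.09) = 106.74° clockwise from north.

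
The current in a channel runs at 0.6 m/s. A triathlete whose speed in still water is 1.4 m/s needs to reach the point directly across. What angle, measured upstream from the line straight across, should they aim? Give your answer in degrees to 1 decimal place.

25.4°

To cancel the current, the upstream component of the triathlete's velocity must equal the flow: 1.4 sin θ = 0.6.
sin θ = 0.6 / 1.4 = 0.4286.
θ = arcsin(0.4286) = 25.377°.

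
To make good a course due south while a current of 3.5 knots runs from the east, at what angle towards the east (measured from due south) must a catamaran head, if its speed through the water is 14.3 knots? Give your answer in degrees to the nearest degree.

The current pushes perpendicular to the desired track; the heading must have a component into the current equal to 3.5 knots: 14.3 sin θ = 3.5.
sin θ = 0.2448, so θ = 14.167°.

14°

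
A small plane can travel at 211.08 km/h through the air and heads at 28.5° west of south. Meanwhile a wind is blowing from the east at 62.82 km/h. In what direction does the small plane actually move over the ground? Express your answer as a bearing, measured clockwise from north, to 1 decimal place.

Taking east as x and north as y: velocity relative to the air = (-100.719, -185.501) km/h; the air relative to ground = (-62.820, 0.000) km/h.
Velocity relative to ground = (-100.719, -185.501) + (-62.820, 0.000) = (-163.539, -185.501) km/h.
Bearing = atan2(-163.54, -185.50) = 221.40° clockwise from north.

221.4°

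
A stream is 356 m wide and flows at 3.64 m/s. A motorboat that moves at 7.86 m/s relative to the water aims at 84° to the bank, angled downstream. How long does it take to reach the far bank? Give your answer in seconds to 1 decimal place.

45.5 s

The component of the motorboat's velocity perpendicular to the bank is 7.86 × sin 84° = 7.817 m/s.
The flow acts along the bank and has no component across it.
Time = 356 / 7.817 = 45.542 s.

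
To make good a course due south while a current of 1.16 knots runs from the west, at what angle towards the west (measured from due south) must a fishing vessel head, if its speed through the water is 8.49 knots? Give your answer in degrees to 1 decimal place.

7.9°

The current pushes perpendicular to the desired track; the heading must have a component into the current equal to 1.16 knots: 8.49 sin θ = 1.16.
sin θ = 0.1366, so θ = 7.853°.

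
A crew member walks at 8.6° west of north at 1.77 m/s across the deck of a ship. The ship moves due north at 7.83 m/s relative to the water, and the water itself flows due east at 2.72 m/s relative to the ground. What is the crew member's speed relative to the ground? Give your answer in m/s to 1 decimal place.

In east/north components (m/s): crew member relative to ship = (-0.265, 1.750); ship relative to water = (0.000, 7.830); water relative to ground = (2.720, 0.000).
Sum = (2.455, 9.580) m/s.
Speed = |(2.455, 9.580)| = 9.890 m/s.

9.9 m/s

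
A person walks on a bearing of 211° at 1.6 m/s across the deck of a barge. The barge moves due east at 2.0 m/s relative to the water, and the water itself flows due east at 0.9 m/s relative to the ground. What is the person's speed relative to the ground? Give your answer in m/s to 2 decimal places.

In east/north components (m/s): person relative to barge = (-0.824, -1.371); barge relative to water = (2.000, 0.000); water relative to ground = (0.900, 0.000).
Sum = (2.076, -1.371) m/s.
Speed = |(2.076, -1.371)| = 2.488 m/s.

2.49 m/s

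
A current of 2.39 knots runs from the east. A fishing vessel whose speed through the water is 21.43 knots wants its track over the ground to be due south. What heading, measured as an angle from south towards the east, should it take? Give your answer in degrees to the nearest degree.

6°

The current pushes perpendicular to the desired track; the heading must have a component into the current equal to 2.39 knots: 21.43 sin θ = 2.39.
sin θ = 0.1115, so θ = 6.403°.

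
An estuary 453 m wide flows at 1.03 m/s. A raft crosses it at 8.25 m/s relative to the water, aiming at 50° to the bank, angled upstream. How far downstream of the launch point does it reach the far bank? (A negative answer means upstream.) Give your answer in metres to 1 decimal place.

-306.3 m

Perpendicular speed = 6.320 m/s; crossing time = 453 / 6.320 = 71.679 s.
Net downstream speed = -4.273 m/s.
Drift = -4.273 × 71.679 = -306.283 m (upstream).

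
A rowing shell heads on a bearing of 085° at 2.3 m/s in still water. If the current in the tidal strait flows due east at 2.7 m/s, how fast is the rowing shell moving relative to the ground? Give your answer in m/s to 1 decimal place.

5.0 m/s

Taking east as x and north as y: velocity relative to the water = (2.291, 0.200) m/s; the water relative to ground = (2.700, 0.000) m/s.
Velocity relative to ground = (2.291, 0.200) + (2.700, 0.000) = (4.991, 0.200) m/s.
Speed = |(4.991, 0.200)| = 4.995 m/s.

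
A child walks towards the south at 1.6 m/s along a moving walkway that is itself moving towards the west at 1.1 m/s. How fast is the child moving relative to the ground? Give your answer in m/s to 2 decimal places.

1.94 m/s

Taking east as x and north as y: moving walkway velocity = (-1.100, 0.000) m/s; child velocity relative to moving walkway = (0.000, -1.600) m/s.
Velocity relative to ground = (-1.100, 0.000) + (0.000, -1.600) = (-1.100, -1.600) m/s.
Speed = |(-1.100, -1.600)| = 1.942 m/s.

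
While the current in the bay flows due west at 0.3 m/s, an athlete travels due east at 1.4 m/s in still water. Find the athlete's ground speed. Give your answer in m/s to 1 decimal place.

1.1 m/s

Taking east as x and north as y: velocity relative to the water = (1.400, 0.000) m/s; the water relative to ground = (-0.300, 0.000) m/s.
Velocity relative to ground = (1.400, 0.000) + (-0.300, 0.000) = (1.100, 0.000) m/s.
Speed = |(1.100, 0.000)| = 1.100 m/s.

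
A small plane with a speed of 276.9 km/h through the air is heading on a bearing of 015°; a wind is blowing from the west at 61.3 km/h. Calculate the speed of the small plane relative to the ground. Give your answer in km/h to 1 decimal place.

Taking east as x and north as y: velocity relative to the air = (71.667, 267.465) km/h; the air relative to ground = (61.300, 0.000) km/h.
Velocity relative to ground = (71.667, 267.465) + (61.300, 0.000) = (132.967, 267.465) km/h.
Speed = |(132.967, 267.465)| = 298.693 km/h.

298.7 km/h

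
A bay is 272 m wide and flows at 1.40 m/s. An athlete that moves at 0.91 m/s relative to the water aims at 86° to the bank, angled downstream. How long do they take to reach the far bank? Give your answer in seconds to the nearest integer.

300 s

The component of the athlete's velocity perpendicular to the bank is 0.91 × sin 86° = 0.908 m/s.
The current is parallel to the bank, so it does not affect the crossing time.
Time = 272 / 0.908 = 299.631 s.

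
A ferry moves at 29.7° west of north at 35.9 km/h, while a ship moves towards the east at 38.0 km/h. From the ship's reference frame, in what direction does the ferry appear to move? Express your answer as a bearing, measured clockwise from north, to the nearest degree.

299°

Taking east as x and north as y: ferry velocity = (-17.787, 31.184) km/h; ship velocity = (38.000, 0.000) km/h.
Velocity of ferry relative to ship = (-17.787, 31.184) − (38.000, 0.000) = (-55.787, 31.184) km/h.
Bearing = atan2(-55.79, 31.18) = 299.20° clockwise from north.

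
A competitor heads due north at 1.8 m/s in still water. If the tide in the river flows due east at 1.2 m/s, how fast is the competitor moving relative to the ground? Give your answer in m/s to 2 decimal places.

Taking east as x and north as y: velocity relative to the water = (0.000, 1.800) m/s; the water relative to ground = (1.200, 0.000) m/s.
Velocity relative to ground = (0.000, 1.800) + (1.200, 0.000) = (1.200, 1.800) m/s.
Speed = |(1.200, 1.800)| = 2.163 m/s.

2.16 m/s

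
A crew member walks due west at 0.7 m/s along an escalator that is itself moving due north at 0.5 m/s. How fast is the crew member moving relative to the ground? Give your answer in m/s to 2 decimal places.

0.86 m/s

Taking east as x and north as y: escalator velocity = (0.000, 0.500) m/s; crew member velocity relative to escalator = (-0.700, 0.000) m/s.
Velocity relative to ground = (0.000, 0.500) + (-0.700, 0.000) = (-0.700, 0.500) m/s.
Speed = |(-0.700, 0.500)| = 0.860 m/s.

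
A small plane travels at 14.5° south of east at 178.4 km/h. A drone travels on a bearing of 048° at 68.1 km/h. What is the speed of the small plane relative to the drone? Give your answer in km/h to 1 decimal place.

Taking east as x and north as y: small plane velocity = (172.718, -44.668) km/h; drone velocity = (50.608, 45.568) km/h.
Velocity of small plane relative to drone = (172.718, -44.668) − (50.608, 45.568) = (122.109, -90.236) km/h.
Magnitude = |(122.109, -90.236)| = 151.833 km/h.

151.8 km/h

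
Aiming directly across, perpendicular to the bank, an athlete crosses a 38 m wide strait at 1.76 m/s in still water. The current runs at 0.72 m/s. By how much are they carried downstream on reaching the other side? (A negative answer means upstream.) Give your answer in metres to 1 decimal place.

15.5 m

Perpendicular speed = 1.760 m/s; crossing time = 38 / 1.760 = 21.591 s.
Net downstream speed = 0.720 m/s.
Drift = 0.720 × 21.591 = 15.545 m (downstream).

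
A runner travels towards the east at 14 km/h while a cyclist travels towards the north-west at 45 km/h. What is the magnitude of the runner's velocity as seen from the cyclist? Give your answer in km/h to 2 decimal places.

Taking east as x and north as y: runner velocity = (14.000, 0.000) km/h; cyclist velocity = (-31.820, 31.820) km/h.
Velocity of runner relative to cyclist = (14.000, 0.000) − (-31.820, 31.820) = (45.820, -31.820) km/h.
Magnitude = |(45.820, -31.820)| = 55.785 km/h.

55.78 km/h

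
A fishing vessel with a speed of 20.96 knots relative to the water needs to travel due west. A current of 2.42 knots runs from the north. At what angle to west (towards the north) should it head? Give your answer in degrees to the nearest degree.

The current pushes perpendicular to the desired track; the heading must have a component into the current equal to 2.42 knots: 20.96 sin θ = 2.42.
sin θ = 0.1155, so θ = 6.630°.

7°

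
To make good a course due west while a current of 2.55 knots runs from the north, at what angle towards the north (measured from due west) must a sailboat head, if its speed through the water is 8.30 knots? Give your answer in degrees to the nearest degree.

The current pushes perpendicular to the desired track; the heading must have a component into the current equal to 2.55 knots: 8.30 sin θ = 2.55.
sin θ = 0.3072, so θ = 17.892°.

18°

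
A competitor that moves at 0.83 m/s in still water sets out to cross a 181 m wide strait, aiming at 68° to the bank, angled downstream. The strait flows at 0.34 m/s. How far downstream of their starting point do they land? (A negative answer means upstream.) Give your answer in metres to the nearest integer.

153 m

Perpendicular speed = 0.770 m/s; crossing time = 181 / 0.770 = 235.199 s.
Net downstream speed = 0.651 m/s.
Drift = 0.651 × 235.199 = 153.096 m (downstream).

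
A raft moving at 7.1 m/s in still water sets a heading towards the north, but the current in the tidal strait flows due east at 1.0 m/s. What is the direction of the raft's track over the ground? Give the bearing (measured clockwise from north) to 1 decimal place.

008.0°

Taking east as x and north as y: velocity relative to the water = (0.000, 7.100) m/s; the water relative to ground = (1.000, 0.000) m/s.
Velocity relative to ground = (0.000, 7.100) + (1.000, 0.000) = (1.000, 7.100) m/s.
Bearing = atan2(1.00, 7.10) = 8.02° clockwise from north.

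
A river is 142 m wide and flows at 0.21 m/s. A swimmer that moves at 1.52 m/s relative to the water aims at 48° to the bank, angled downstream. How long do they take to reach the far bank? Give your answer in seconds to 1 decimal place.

The component of the swimmer's velocity perpendicular to the bank is 1.52 × sin 48° = 1.130 m/s.
The current is parallel to the bank, so it does not affect the crossing time.
Time = 142 / 1.130 = 125.710 s.

125.7 s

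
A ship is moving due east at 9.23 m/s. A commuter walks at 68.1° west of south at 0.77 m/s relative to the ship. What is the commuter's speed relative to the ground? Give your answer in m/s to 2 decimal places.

8.52 m/s

Taking east as x and north as y: ship velocity = (9.230, 0.000) m/s; commuter velocity relative to ship = (-0.714, -0.287) m/s.
Velocity relative to ground = (9.230, 0.000) + (-0.714, -0.287) = (8.516, -0.287) m/s.
Speed = |(8.516, -0.287)| = 8.520 m/s.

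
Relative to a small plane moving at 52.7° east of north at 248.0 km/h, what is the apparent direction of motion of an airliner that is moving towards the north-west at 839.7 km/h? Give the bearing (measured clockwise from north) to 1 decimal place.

299.3°

Taking east as x and north as y: airliner velocity = (-593.758, 593.758) km/h; small plane velocity = (197.277, 150.285) km/h.
Velocity of airliner relative to small plane = (-593.758, 593.758) − (197.277, 150.285) = (-791.035, 443.472) km/h.
Bearing = atan2(-791.03, 443.47) = 299.28° clockwise from north.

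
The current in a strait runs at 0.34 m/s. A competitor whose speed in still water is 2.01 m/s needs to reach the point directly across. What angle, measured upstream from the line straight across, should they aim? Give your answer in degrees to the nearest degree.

To cancel the current, the upstream component of the competitor's velocity must equal the flow: 2.01 sin θ = 0.34.
sin θ = 0.34 / 2.01 = 0.1692.
θ = arcsin(0.1692) = 9.739°.

10°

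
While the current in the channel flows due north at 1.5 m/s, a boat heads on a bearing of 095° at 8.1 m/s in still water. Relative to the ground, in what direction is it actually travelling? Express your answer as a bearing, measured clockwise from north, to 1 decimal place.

084.4°

Taking east as x and north as y: velocity relative to the water = (8.069, -0.706) m/s; the water relative to ground = (0.000, 1.500) m/s.
Velocity relative to ground = (8.069, -0.706) + (0.000, 1.500) = (8.069, 0.794) m/s.
Bearing = atan2(8.07, 0.79) = 84.38° clockwise from north.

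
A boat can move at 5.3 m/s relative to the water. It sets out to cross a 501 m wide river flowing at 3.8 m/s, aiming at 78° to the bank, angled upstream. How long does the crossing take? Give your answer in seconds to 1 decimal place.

96.6 s

The component of the boat's velocity perpendicular to the bank is 5.3 × sin 78° = 5.184 m/s.
The flow acts along the bank and has no component across it.
Time = 501 / 5.184 = 96.640 s.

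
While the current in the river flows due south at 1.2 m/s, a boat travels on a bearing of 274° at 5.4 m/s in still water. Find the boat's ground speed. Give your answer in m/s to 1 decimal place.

5.4 m/s

Taking east as x and north as y: velocity relative to the water = (-5.387, 0.377) m/s; the water relative to ground = (0.000, -1.200) m/s.
Velocity relative to ground = (-5.387, 0.377) + (0.000, -1.200) = (-5.387, -0.823) m/s.
Speed = |(-5.387, -0.823)| = 5.449 m/s.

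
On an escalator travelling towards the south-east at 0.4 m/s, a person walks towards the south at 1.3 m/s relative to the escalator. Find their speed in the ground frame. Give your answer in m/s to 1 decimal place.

Taking east as x and north as y: escalator velocity = (0.283, -0.283) m/s; person velocity relative to escalator = (0.000, -1.300) m/s.
Velocity relative to ground = (0.283, -0.283) + (0.000, -1.300) = (0.283, -1.583) m/s.
Speed = |(0.283, -1.583)| = 1.608 m/s.

1.6 m/s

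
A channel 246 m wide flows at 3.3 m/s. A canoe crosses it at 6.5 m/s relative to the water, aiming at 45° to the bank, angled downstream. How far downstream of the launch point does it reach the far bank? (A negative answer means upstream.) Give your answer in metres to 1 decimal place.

Perpendicular speed = 4.596 m/s; crossing time = 246 / 4.596 = 53.523 s.
Net downstream speed = 7.896 m/s.
Drift = 7.896 × 53.523 = 422.624 m (downstream).

422.6 m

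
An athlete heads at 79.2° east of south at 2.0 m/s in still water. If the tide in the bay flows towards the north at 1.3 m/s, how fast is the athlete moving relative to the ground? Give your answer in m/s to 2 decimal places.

2.17 m/s

Taking east as x and north as y: velocity relative to the water = (1.965, -0.375) m/s; the water relative to ground = (0.000, 1.300) m/s.
Velocity relative to ground = (1.965, -0.375) + (0.000, 1.300) = (1.965, 0.925) m/s.
Speed = |(1.965, 0.925)| = 2.172 m/s.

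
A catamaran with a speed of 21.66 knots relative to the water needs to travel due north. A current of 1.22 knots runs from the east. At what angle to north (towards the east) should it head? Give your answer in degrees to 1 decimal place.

3.2°

The current pushes perpendicular to the desired track; the heading must have a component into the current equal to 1.22 knots: 21.66 sin θ = 1.22.
sin θ = 0.0563, so θ = 3.229°.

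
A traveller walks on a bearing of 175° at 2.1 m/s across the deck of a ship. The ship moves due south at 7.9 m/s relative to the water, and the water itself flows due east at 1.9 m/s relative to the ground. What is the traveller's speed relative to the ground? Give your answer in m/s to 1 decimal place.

10.2 m/s

In east/north components (m/s): traveller relative to ship = (0.183, -2.092); ship relative to water = (0.000, -7.900); water relative to ground = (1.900, 0.000).
Sum = (2.083, -9.992) m/s.
Speed = |(2.083, -9.992)| = 10.207 m/s.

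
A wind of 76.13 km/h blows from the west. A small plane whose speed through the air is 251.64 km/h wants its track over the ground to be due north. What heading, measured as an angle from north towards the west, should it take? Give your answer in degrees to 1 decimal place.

17.6°

The wind pushes perpendicular to the desired track; the heading must have a component into the wind equal to 76.13 km/h: 251.64 sin θ = 76.13.
sin θ = 0.3025, so θ = 17.610°.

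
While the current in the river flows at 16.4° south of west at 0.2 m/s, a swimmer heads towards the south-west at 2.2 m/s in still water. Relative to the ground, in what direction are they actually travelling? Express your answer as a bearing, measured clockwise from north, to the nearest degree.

Taking east as x and north as y: velocity relative to the water = (-1.556, -1.556) m/s; the water relative to ground = (-0.192, -0.056) m/s.
Velocity relative to ground = (-1.556, -1.556) + (-0.192, -0.056) = (-1.747, -1.612) m/s.
Bearing = atan2(-1.75, -1.61) = 227.31° clockwise from north.

227°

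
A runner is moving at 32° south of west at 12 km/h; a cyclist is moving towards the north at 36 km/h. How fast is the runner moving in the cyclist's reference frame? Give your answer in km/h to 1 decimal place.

Taking east as x and north as y: runner velocity = (-10.177, -6.359) km/h; cyclist velocity = (0.000, 36.000) km/h.
Velocity of runner relative to cyclist = (-10.177, -6.359) − (0.000, 36.000) = (-10.177, -42.359) km/h.
Magnitude = |(-10.177, -42.359)| = 43.564 km/h.

43.6 km/h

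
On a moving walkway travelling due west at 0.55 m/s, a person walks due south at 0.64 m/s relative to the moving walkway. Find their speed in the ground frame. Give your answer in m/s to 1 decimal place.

0.8 m/s

Taking east as x and north as y: moving walkway velocity = (-0.550, 0.000) m/s; person velocity relative to moving walkway = (0.000, -0.640) m/s.
Velocity relative to ground = (-0.550, 0.000) + (0.000, -0.640) = (-0.550, -0.640) m/s.
Speed = |(-0.550, -0.640)| = 0.844 m/s.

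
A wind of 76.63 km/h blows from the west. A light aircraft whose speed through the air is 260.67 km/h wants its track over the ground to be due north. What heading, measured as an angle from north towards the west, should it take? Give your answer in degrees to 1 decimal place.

The wind pushes perpendicular to the desired track; the heading must have a component into the wind equal to 76.63 km/h: 260.67 sin θ = 76.63.
sin θ = 0.2940, so θ = 17.096°.

17.1°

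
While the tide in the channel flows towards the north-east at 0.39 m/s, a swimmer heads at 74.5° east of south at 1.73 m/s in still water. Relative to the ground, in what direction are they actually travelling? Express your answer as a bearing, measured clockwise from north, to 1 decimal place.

095.5°

Taking east as x and north as y: velocity relative to the water = (1.667, -0.462) m/s; the water relative to ground = (0.276, 0.276) m/s.
Velocity relative to ground = (1.667, -0.462) + (0.276, 0.276) = (1.943, -0.187) m/s.
Bearing = atan2(1.94, -0.19) = 95.48° clockwise from north.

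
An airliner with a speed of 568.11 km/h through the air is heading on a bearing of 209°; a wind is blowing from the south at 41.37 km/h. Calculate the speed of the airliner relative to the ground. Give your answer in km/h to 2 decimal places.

Taking east as x and north as y: velocity relative to the air = (-275.425, -496.880) km/h; the air relative to ground = (0.000, 41.370) km/h.
Velocity relative to ground = (-275.425, -496.880) + (0.000, 41.370) = (-275.425, -455.510) km/h.
Speed = |(-275.425, -455.510)| = 532.305 km/h.

532.30 km/h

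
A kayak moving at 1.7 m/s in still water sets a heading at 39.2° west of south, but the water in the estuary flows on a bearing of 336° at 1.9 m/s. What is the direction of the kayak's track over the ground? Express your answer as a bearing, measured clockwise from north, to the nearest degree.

Taking east as x and north as y: velocity relative to the water = (-1.074, -1.317) m/s; the water relative to ground = (-0.773, 1.736) m/s.
Velocity relative to ground = (-1.074, -1.317) + (-0.773, 1.736) = (-1.847, 0.418) m/s.
Bearing = atan2(-1.85, 0.42) = 282.76° clockwise from north.

283°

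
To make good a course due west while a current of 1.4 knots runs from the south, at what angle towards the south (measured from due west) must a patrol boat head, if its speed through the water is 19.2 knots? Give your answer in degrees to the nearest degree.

4°

The current pushes perpendicular to the desired track; the heading must have a component into the current equal to 1.4 knots: 19.2 sin θ = 1.4.
sin θ = 0.0729, so θ = 4.182°.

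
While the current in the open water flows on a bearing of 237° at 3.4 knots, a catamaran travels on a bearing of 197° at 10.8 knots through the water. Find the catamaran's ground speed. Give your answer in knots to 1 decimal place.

13.6 knots

Taking east as x and north as y: velocity relative to the water = (-3.158, -10.328) knots; the water relative to ground = (-2.851, -1.852) knots.
Velocity relative to ground = (-3.158, -10.328) + (-2.851, -1.852) = (-6.009, -12.180) knots.
Speed = |(-6.009, -12.180)| = 13.582 knots.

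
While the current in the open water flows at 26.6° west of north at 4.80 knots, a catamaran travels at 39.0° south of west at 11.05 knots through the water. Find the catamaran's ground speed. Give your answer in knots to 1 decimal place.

Taking east as x and north as y: velocity relative to the water = (-8.587, -6.954) knots; the water relative to ground = (-2.149, 4.292) knots.
Velocity relative to ground = (-8.587, -6.954) + (-2.149, 4.292) = (-10.737, -2.662) knots.
Speed = |(-10.737, -2.662)| = 11.062 knots.

11.1 knots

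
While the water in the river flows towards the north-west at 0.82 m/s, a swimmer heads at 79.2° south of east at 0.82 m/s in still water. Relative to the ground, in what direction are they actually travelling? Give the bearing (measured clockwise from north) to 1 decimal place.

Taking east as x and north as y: velocity relative to the water = (0.154, -0.805) m/s; the water relative to ground = (-0.580, 0.580) m/s.
Velocity relative to ground = (0.154, -0.805) + (-0.580, 0.580) = (-0.426, -0.226) m/s.
Bearing = atan2(-0.43, -0.23) = 242.10° clockwise from north.

242.1°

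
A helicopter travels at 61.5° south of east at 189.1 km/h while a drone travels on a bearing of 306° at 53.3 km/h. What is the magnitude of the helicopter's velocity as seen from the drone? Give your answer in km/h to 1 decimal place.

Taking east as x and north as y: helicopter velocity = (90.231, -166.184) km/h; drone velocity = (-43.121, 31.329) km/h.
Velocity of helicopter relative to drone = (90.231, -166.184) − (-43.121, 31.329) = (133.351, -197.513) km/h.
Magnitude = |(133.351, -197.513)| = 238.315 km/h.

238.3 km/h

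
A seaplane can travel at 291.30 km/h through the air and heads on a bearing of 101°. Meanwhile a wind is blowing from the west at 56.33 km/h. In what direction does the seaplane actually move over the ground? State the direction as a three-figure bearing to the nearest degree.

099°

Taking east as x and north as y: velocity relative to the air = (285.948, -55.583) km/h; the air relative to ground = (56.330, 0.000) km/h.
Velocity relative to ground = (285.948, -55.583) + (56.330, 0.000) = (342.278, -55.583) km/h.
Bearing = atan2(342.28, -55.58) = 99.22° clockwise from north.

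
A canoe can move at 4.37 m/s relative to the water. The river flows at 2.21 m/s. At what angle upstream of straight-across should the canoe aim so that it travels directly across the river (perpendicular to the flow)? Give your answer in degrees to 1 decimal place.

To cancel the current, the upstream component of the canoe's velocity must equal the flow: 4.37 sin θ = 2.21.
sin θ = 2.21 / 4.37 = 0.5057.
θ = arcsin(0.5057) = 30.379°.

30.4°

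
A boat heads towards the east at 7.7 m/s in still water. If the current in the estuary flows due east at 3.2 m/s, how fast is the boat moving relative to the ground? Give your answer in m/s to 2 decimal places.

10.90 m/s

Taking east as x and north as y: velocity relative to the water = (7.700, 0.000) m/s; the water relative to ground = (3.200, 0.000) m/s.
Velocity relative to ground = (7.700, 0.000) + (3.200, 0.000) = (10.900, 0.000) m/s.
Speed = |(10.900, 0.000)| = 10.900 m/s.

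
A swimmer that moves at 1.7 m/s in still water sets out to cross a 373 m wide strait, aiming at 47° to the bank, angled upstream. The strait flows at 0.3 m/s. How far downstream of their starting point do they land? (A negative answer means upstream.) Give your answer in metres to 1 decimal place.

-257.8 m

Perpendicular speed = 1.243 m/s; crossing time = 373 / 1.243 = 300.008 s.
Net downstream speed = -0.859 m/s.
Drift = -0.859 × 300.008 = -257.826 m (upstream).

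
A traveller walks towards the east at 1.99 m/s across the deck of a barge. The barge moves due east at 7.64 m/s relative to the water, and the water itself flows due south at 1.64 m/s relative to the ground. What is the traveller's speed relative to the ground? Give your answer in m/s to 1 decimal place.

9.8 m/s

In east/north components (m/s): traveller relative to barge = (1.990, 0.000); barge relative to water = (7.640, 0.000); water relative to ground = (0.000, -1.640).
Sum = (9.630, -1.640) m/s.
Speed = |(9.630, -1.640)| = 9.769 m/s.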